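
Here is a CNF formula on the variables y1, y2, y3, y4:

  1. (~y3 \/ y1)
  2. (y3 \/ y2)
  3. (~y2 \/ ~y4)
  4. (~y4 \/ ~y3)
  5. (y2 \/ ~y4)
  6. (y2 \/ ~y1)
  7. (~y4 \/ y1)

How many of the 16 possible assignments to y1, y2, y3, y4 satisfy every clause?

3

Satisfying assignments:
  y1=0 y2=1 y3=0 y4=0
  y1=1 y2=1 y3=0 y4=0
  y1=1 y2=1 y3=1 y4=0
That's 3 in total.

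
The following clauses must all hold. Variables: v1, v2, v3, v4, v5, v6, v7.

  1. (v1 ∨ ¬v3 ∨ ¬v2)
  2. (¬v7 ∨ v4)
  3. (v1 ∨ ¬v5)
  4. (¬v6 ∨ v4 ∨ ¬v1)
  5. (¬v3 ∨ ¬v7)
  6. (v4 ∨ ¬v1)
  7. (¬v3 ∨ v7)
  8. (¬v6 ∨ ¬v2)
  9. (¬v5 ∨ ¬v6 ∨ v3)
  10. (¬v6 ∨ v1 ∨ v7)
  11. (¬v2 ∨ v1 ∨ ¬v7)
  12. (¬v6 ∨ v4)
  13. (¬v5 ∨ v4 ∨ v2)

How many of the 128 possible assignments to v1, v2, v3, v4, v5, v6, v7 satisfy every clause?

Split on v1, then v4.
  v1=T, v4=T: v7 free; 5 ways for (v2,v3,v5,v6) × 2^1 = 10.
  v1=T, v4=F: a clause becomes empty — 0.
  v1=F, v4=T: remaining (v2,v3,v5,v6,v7) ∈ {(F,F,F,F,F); (F,F,F,F,T); (F,F,F,T,T); (T,F,F,F,F)} — 4.
  v1=F, v4=F: remaining (v2,v3,v5,v6,v7) ∈ {(F,F,F,F,F); (T,F,F,F,F)} — 2.
Total: 10 + 0 + 4 + 2 = 16.

16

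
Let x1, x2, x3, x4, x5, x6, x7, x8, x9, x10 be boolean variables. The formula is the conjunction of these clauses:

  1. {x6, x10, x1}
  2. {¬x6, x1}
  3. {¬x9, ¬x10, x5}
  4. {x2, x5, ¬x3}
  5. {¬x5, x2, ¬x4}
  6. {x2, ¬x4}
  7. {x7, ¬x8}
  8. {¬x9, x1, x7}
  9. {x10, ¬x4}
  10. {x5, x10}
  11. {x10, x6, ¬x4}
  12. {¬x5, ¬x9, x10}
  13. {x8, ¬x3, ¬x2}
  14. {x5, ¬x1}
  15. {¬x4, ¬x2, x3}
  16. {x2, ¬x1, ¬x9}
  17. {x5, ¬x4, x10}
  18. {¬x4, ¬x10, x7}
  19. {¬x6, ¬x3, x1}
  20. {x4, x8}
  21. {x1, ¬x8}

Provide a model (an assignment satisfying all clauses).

x1 = 1, x2 = 1, x3 = 1, x4 = 0, x5 = 1, x6 = 0, x7 = 1, x8 = 1, x9 = 0, x10 = 1

Check each clause:
  1. {x6, x1, x10} — x1 is true.
  2. {x1, ¬x6} — x1 is true.
  3. {¬x10, x5, ¬x9} — x5 is true.
  4. {¬x3, x2, x5} — x2 is true.
  5. {x2, ¬x5, ¬x4} — x2 is true.
  6. {¬x4, x2} — x2 is true.
  7. {x7, ¬x8} — x7 is true.
  8. {¬x9, x1, x7} — x1 is true.
  9. {¬x4, x10} — x10 is true.
  10. {x5, x10} — x10 is true.
  11. {x6, x10, ¬x4} — x10 is true.
  12. {¬x5, x10, ¬x9} — x10 is true.
  13. {¬x3, ¬x2, x8} — x8 is true.
  14. {¬x1, x5} — x5 is true.
  15. {¬x4, x3, ¬x2} — x3 is true.
  16. {x2, ¬x9, ¬x1} — x2 is true.
  17. {x5, x10, ¬x4} — x10 is true.
  18. {x7, ¬x4, ¬x10} — ¬x4 is true.
  19. {¬x3, ¬x6, x1} — x1 is true.
  20. {x4, x8} — x8 is true.
  21. {x1, ¬x8} — x1 is true.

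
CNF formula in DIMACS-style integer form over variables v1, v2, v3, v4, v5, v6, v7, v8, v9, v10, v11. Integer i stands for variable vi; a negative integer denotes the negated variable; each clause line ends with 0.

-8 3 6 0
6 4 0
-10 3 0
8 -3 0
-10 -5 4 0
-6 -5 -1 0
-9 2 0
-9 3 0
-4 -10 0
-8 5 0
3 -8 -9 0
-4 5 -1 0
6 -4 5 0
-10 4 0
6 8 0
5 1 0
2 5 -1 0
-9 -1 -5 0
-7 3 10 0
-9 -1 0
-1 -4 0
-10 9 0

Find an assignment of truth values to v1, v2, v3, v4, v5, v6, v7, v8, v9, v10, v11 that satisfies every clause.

v1 = F, v2 = T, v3 = T, v4 = T, v5 = T, v6 = F, v7 = F, v8 = T, v9 = F, v10 = F, v11 = F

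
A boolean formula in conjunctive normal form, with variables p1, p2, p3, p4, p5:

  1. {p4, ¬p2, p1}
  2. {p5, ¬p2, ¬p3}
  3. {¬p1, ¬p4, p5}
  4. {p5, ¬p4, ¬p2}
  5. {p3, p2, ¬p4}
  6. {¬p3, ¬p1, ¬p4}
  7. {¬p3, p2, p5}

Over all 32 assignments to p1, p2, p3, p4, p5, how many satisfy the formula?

13

Case analysis on p2 and p4:
  p2=T, p4=T: remaining (p1,p3,p5) ∈ {(F,F,T); (F,T,T); (T,F,T)} — 3.
  p2=T, p4=F: remaining (p1,p3,p5) ∈ {(T,F,F); (T,F,T); (T,T,T)} — 3.
  p2=F, p4=T: remaining (p1,p3,p5) ∈ {(F,T,T)} — 1.
  p2=F, p4=F: p1 free; 3 ways for (p3,p5) × 2^1 = 6.
Total: 3 + 3 + 1 + 6 = 13.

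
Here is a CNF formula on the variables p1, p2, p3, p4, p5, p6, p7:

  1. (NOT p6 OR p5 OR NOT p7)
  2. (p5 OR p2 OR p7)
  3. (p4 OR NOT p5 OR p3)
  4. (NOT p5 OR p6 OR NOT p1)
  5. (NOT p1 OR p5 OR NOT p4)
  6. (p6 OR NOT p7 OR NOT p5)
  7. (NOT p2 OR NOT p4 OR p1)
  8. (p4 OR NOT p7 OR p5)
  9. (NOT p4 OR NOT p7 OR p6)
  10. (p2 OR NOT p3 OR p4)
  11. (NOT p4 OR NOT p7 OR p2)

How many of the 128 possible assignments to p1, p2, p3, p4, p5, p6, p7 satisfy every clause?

Case analysis on p4 and p5:
  p4=T, p5=T: p3 free; 5 ways for (p1,p2,p6,p7) × 2^1 = 10.
  p4=T, p5=F: a clause becomes empty — 0.
  p4=F, p5=T: 5 of the 32 assignments to (p1,p2,p3,p6,p7) work.
  p4=F, p5=F: forces p2=T; p7=F; p1, p3, p6 free → 2^3 = 8.
Total: 10 + 0 + 5 + 8 = 23.

23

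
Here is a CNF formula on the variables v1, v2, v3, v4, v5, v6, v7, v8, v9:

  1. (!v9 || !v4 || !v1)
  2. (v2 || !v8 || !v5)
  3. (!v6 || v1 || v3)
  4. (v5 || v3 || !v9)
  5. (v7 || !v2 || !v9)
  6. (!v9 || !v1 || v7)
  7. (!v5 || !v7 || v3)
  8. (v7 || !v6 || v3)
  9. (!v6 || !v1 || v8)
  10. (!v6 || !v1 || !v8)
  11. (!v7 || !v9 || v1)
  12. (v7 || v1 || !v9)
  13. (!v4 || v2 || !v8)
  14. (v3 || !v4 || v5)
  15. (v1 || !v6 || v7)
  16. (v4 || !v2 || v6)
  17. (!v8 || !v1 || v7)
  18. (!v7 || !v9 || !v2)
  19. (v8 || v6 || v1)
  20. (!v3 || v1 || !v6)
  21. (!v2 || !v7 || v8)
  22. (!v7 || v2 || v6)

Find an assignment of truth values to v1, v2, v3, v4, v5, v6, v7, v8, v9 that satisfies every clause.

v1 = T, v2 = T, v3 = T, v4 = T, v5 = T, v6 = F, v7 = T, v8 = T, v9 = F

Pure literal: v9 appears only negated; assign v9 = False.
Try v1 = True.
For the remaining variables, v2 = True, v3 = True, v4 = True, v5 = True, v6 = False, v7 = True, v8 = True works.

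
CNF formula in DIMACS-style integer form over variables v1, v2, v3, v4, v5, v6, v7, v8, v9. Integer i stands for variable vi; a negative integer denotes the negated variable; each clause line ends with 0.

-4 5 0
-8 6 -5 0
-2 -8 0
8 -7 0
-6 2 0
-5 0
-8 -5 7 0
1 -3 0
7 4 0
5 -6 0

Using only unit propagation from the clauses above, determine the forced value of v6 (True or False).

False

Unit clause (~v5) sets v5 = False.
From (~v4 | v5) and v5 = False: v4 = False.
(v7 | v4) with v4 = False leaves only v7, so v7 = True.
(~v7 | v8) with v7 = True leaves only v8, so v8 = True.
(~v2 | ~v8): since v8 = True, the clause reduces to (~v2). v2 = False.
(v2 | ~v6) with v2 = False leaves only ~v6, so v6 = False.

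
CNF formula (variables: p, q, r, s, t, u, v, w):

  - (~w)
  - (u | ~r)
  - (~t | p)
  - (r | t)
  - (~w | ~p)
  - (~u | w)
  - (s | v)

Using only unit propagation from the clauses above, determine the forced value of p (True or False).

True

(~w) stands alone — w = False.
From (~u | w) and w = False: u = False.
(u | ~r) with u = False leaves only ~r, so r = False.
From (r | t) and r = False: t = True.
In (~t | p), ~t is now false; p must hold, so p = True.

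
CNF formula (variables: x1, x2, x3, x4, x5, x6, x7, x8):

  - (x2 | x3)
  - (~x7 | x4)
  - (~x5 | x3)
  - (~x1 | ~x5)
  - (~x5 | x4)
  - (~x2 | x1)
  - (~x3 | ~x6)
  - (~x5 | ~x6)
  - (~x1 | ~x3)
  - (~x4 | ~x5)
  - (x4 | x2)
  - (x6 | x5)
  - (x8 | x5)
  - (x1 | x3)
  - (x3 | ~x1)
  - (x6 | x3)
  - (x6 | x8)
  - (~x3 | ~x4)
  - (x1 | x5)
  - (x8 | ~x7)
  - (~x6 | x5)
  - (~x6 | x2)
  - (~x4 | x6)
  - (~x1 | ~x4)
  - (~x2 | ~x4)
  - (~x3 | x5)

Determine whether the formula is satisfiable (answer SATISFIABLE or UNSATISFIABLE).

UNSATISFIABLE

x5 = True:
  propagation gives x3=True, x1=False, x4=True; an empty clause results — contradiction.
x5 = False:
  propagation gives x6=True; an empty clause results — contradiction.
Every branch closes, so no satisfying assignment exists.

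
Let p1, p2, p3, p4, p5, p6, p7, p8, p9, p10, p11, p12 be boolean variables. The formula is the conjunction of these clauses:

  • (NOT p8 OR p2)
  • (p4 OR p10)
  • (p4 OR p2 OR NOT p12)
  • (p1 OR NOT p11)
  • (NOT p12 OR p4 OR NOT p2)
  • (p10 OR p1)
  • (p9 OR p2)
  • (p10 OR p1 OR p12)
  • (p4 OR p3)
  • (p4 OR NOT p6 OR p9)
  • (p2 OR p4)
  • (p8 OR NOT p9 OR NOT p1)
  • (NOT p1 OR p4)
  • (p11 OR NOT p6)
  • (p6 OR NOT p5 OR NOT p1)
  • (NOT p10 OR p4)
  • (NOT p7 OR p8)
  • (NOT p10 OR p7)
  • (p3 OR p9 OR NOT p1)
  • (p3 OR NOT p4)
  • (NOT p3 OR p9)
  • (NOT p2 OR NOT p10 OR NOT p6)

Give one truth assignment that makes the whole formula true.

Pure literal: p5 appears only negated; assign p5 = False.
Branch on p1: take p1 = True.
  then p4 is forced to True.
  then p3 is forced to True.
  then p9 is forced to True.
  then p8 is forced to True.
  then p2 is forced to True.
The remaining clauses are satisfied by p6 = False, p7 = True, p10 = True, p11 = False, p12 = False.

p1=T  p2=T  p3=T  p4=T  p5=F  p6=F  p7=T  p8=T  p9=T  p10=T  p11=F  p12=F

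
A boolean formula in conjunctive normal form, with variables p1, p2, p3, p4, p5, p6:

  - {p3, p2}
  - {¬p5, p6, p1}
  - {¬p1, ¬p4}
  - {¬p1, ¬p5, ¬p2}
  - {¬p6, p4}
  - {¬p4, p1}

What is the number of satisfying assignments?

7

The models are:
  p1=F p2=F p3=T p4=F p5=F p6=F
  p1=F p2=T p3=F p4=F p5=F p6=F
  p1=F p2=T p3=T p4=F p5=F p6=F
  p1=T p2=F p3=T p4=F p5=F p6=F
  p1=T p2=F p3=T p4=F p5=T p6=F
  p1=T p2=T p3=F p4=F p5=F p6=F
  p1=T p2=T p3=T p4=F p5=F p6=F
That's 7 in total.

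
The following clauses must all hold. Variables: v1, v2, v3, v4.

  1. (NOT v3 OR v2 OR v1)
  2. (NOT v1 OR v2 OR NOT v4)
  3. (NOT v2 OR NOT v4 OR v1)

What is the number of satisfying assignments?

10

Case analysis on v1 and v2:
  v1=1, v2=1: remaining (v3,v4) ∈ {(0,0); (0,1); (1,0); (1,1)} — 4.
  v1=1, v2=0: remaining (v3,v4) ∈ {(0,0); (1,0)} — 2.
  v1=0, v2=1: remaining (v3,v4) ∈ {(0,0); (1,0)} — 2.
  v1=0, v2=0: remaining (v3,v4) ∈ {(0,0); (0,1)} — 2.
Total: 4 + 2 + 2 + 2 = 10.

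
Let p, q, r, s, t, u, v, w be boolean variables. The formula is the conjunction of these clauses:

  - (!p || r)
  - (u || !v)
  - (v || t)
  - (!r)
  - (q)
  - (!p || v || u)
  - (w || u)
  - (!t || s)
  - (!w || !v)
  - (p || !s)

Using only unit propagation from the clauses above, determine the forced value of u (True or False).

Unit clause (!r) sets r = False.
From (r || !p) and r = False: p = False.
(q) is a unit clause: q = True.
From (p || !s) and p = False: s = False.
From (!t || s) and s = False: t = False.
In (v || t), t is now false; v must hold, so v = True.
(!v || u): since v = True, the clause reduces to (u). u = True.

True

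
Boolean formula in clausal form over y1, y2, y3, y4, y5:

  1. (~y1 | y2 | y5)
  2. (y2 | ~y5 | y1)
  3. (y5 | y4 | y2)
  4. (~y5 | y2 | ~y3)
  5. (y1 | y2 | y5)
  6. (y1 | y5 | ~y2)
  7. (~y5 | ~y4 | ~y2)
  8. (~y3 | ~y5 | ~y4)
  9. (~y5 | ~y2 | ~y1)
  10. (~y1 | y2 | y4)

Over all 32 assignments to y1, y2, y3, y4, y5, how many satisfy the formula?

The models are:
  y1=F y2=T y3=F y4=F y5=T
  y1=F y2=T y3=T y4=F y5=T
  y1=T y2=F y3=F y4=T y5=T
  y1=T y2=T y3=F y4=F y5=F
  y1=T y2=T y3=F y4=T y5=F
  y1=T y2=T y3=T y4=F y5=F
  y1=T y2=T y3=T y4=T y5=F
Count: 7.

7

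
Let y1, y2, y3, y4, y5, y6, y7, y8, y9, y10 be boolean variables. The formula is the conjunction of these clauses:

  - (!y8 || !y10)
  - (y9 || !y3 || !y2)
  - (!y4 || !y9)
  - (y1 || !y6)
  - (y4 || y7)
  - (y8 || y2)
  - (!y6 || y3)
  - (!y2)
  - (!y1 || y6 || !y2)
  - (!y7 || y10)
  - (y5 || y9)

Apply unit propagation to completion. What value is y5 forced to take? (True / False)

True

Unit clause (!y2) sets y2 = False.
(y8 || y2): since y2 = False, the clause reduces to (y8). y8 = True.
From (!y10 || !y8) and y8 = True: y10 = False.
In (y10 || !y7), y10 is now false; !y7 must hold, so y7 = False.
(y4 || y7): since y7 = False, the clause reduces to (y4). y4 = True.
From (!y4 || !y9) and y4 = True: y9 = False.
(y5 || y9): since y9 = False, the clause reduces to (y5). y5 = True.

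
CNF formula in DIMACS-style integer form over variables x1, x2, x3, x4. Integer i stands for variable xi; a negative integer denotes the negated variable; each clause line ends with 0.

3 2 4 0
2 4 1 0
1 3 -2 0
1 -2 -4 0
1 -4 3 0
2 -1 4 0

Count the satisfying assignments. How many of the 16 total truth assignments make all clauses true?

8

Split on x1, then x2.
  x1=T, x2=T: remaining (x3,x4) ∈ {(F,F); (F,T); (T,F); (T,T)} — 4.
  x1=T, x2=F: remaining (x3,x4) ∈ {(F,T); (T,T)} — 2.
  x1=F, x2=T: remaining (x3,x4) ∈ {(T,F)} — 1.
  x1=F, x2=F: remaining (x3,x4) ∈ {(T,T)} — 1.
Total: 4 + 2 + 1 + 1 = 8.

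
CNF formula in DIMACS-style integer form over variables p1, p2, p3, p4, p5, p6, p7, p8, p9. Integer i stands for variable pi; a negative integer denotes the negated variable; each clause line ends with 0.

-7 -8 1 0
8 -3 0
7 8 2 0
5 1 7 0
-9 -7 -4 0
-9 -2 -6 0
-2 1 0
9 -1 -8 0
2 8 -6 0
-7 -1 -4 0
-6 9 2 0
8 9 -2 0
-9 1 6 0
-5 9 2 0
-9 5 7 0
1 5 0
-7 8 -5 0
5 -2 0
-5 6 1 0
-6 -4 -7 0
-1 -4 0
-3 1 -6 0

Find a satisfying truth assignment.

p1=True  p2=True  p3=True  p4=False  p5=True  p6=False  p7=False  p8=True  p9=True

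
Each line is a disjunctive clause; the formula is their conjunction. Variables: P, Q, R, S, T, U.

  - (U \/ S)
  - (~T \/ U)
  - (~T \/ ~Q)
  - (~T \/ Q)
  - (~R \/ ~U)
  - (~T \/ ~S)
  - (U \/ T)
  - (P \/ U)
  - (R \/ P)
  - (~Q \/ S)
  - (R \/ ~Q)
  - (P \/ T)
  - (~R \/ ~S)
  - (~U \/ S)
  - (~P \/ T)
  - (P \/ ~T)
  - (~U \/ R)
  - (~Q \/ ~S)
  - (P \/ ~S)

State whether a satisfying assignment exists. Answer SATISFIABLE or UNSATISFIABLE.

UNSATISFIABLE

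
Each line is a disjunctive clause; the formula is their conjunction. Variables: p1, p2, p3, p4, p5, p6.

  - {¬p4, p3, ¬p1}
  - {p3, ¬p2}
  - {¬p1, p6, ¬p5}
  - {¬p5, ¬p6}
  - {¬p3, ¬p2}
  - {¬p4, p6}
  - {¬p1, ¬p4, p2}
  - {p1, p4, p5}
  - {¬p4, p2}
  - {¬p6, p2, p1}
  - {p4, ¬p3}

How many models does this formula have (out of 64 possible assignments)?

3

Satisfying assignments:
  p1=F p2=F p3=F p4=F p5=T p6=F
  p1=T p2=F p3=F p4=F p5=F p6=F
  p1=T p2=F p3=F p4=F p5=F p6=T
Count: 3.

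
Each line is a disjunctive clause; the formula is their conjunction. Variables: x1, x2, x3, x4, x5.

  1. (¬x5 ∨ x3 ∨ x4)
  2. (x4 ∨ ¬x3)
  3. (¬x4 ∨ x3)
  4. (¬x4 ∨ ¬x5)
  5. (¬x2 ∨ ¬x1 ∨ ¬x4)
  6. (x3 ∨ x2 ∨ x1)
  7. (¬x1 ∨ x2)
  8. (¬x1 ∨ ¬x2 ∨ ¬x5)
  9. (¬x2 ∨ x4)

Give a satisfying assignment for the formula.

x1=F, x2=F, x3=T, x4=T, x5=F

Pure literal: x5 appears only negated; assign x5 = False.
Branch on x1: take x1 = False.
Try x2 = False.
  then x3 is forced to True.
  then x4 is forced to True.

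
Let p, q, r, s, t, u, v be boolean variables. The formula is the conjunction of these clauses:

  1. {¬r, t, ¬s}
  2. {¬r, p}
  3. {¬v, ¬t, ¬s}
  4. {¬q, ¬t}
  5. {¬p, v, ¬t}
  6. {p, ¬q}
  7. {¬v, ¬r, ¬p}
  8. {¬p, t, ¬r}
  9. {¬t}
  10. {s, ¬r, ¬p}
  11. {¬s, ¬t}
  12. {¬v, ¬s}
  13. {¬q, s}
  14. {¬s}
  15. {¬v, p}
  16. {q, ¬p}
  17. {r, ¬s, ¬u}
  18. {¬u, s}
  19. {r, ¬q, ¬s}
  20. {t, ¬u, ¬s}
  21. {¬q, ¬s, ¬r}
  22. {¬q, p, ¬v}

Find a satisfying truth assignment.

p=F  q=F  r=F  s=F  t=F  u=F  v=F

Check each clause:
  1. {¬r, t, ¬s} — ¬r is true.
  2. {p, ¬r} — ¬r is true.
  3. {¬s, ¬v, ¬t} — ¬v is true.
  4. {¬t, ¬q} — ¬t is true.
  5. {¬t, ¬p, v} — ¬t is true.
  6. {¬q, p} — ¬q is true.
  7. {¬p, ¬r, ¬v} — ¬v is true.
  8. {¬p, t, ¬r} — ¬r is true.
  9. {¬t} — ¬t is true.
  10. {¬p, s, ¬r} — ¬r is true.
  11. {¬t, ¬s} — ¬t is true.
  12. {¬s, ¬v} — ¬v is true.
  13. {¬q, s} — ¬q is true.
  14. {¬s} — ¬s is true.
  15. {p, ¬v} — ¬v is true.
  16. {¬p, q} — ¬p is true.
  17. {r, ¬s, ¬u} — ¬u is true.
  18. {¬u, s} — ¬u is true.
  19. {¬q, ¬s, r} — ¬s is true.
  20. {¬s, t, ¬u} — ¬u is true.
  21. {¬r, ¬q, ¬s} — ¬s is true.
  22. {¬v, ¬q, p} — ¬v is true.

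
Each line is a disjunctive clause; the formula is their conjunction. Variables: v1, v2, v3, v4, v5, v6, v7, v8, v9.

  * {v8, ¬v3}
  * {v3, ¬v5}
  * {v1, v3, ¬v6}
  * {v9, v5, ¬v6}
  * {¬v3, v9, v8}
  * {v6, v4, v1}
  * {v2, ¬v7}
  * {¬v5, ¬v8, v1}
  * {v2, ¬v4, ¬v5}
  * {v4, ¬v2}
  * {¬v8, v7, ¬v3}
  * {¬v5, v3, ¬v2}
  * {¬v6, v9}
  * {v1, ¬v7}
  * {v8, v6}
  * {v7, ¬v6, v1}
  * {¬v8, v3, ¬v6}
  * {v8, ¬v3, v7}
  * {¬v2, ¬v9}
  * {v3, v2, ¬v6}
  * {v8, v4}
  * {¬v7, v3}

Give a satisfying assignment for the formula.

v1 = True  v2 = True  v3 = True  v4 = True  v5 = True  v6 = False  v7 = True  v8 = True  v9 = False

Check each clause:
  1. {v8, ¬v3} — v8 is true.
  2. {¬v5, v3} — v3 is true.
  3. {v1, ¬v6, v3} — v1 is true.
  4. {¬v6, v9, v5} — ¬v6 is true.
  5. {v9, ¬v3, v8} — v8 is true.
  6. {v4, v6, v1} — v1 is true.
  7. {¬v7, v2} — v2 is true.
  8. {¬v8, ¬v5, v1} — v1 is true.
  9. {v2, ¬v5, ¬v4} — v2 is true.
  10. {¬v2, v4} — v4 is true.
  11. {v7, ¬v8, ¬v3} — v7 is true.
  12. {¬v2, ¬v5, v3} — v3 is true.
  13. {¬v6, v9} — ¬v6 is true.
  14. {¬v7, v1} — v1 is true.
  15. {v8, v6} — v8 is true.
  16. {¬v6, v1, v7} — v1 is true.
  17. {¬v6, ¬v8, v3} — ¬v6 is true.
  18. {v8, ¬v3, v7} — v8 is true.
  19. {¬v9, ¬v2} — ¬v9 is true.
  20. {¬v6, v2, v3} — ¬v6 is true.
  21. {v4, v8} — v8 is true.
  22. {v3, ¬v7} — v3 is true.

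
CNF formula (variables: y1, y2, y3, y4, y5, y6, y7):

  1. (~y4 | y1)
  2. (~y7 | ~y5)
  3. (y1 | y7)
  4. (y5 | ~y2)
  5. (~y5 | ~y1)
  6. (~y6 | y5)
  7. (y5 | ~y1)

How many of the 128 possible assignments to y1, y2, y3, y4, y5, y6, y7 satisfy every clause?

2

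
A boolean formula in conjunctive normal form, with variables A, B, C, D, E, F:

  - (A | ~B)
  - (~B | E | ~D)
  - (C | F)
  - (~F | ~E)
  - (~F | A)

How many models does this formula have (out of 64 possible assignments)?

17

Case analysis on F and A:
  F=T, A=T: C free; 3 ways for (B,D,E) × 2^1 = 6.
  F=T, A=F: a clause becomes empty — 0.
  F=F, A=T: 7 of the 16 assignments to (B,C,D,E) work.
  F=F, A=F: remaining (B,C,D,E) ∈ {(F,T,F,F); (F,T,F,T); (F,T,T,F); (F,T,T,T)} — 4.
Total: 6 + 0 + 7 + 4 = 17.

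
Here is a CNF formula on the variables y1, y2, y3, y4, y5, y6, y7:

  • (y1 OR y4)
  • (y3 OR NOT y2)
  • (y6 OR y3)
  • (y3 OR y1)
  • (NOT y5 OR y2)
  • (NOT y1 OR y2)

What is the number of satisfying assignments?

28

Case analysis on y1 and y2:
  y1=T, y2=T: forces y3=T; y4, y5, y6, y7 free → 2^4 = 16.
  y1=T, y2=F: a clause becomes empty — 0.
  y1=F, y2=T: forces y3=T; y4=T; y5, y6, y7 free → 2^3 = 8.
  y1=F, y2=F: remaining (y3,y4,y5,y6,y7) ∈ {(T,T,F,F,F); (T,T,F,F,T); (T,T,F,T,F); (T,T,F,T,T)} — 4.
Total: 16 + 0 + 8 + 4 = 28.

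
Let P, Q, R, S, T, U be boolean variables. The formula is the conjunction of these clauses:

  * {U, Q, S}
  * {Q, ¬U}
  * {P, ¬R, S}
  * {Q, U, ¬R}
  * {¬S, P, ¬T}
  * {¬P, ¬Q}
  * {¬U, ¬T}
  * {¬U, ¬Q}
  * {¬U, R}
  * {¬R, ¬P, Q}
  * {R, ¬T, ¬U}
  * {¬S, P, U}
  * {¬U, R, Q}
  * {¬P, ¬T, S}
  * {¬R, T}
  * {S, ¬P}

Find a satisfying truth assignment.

P=F, Q=T, R=F, S=F, T=F, U=F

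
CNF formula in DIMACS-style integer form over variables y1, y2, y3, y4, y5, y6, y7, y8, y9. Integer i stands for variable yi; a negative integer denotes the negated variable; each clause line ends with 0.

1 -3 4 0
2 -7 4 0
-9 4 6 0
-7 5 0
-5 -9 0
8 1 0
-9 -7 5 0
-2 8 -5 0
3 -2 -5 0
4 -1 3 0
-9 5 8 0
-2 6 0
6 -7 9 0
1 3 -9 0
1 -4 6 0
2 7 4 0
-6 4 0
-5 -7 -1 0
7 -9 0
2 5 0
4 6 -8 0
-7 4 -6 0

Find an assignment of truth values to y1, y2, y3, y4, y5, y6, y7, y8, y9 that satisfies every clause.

y1=F  y2=F  y3=F  y4=T  y5=T  y6=T  y7=F  y8=T  y9=F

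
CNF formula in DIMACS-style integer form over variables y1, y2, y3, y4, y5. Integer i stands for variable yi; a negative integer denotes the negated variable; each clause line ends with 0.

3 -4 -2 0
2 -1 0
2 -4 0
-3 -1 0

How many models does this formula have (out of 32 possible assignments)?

Split on y2, then y1.
  y2=T, y1=T: remaining (y3,y4,y5) ∈ {(F,F,F); (F,F,T)} — 2.
  y2=T, y1=F: y5 free; 3 ways for (y3,y4) × 2^1 = 6.
  y2=F, y1=T: a clause becomes empty — 0.
  y2=F, y1=F: remaining (y3,y4,y5) ∈ {(F,F,F); (F,F,T); (T,F,F); (T,F,T)} — 4.
Total: 2 + 6 + 0 + 4 = 12.

12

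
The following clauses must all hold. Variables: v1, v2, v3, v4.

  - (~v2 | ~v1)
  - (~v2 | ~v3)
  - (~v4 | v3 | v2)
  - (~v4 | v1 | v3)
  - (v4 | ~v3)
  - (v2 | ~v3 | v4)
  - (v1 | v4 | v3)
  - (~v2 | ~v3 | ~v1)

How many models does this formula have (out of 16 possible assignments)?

3

Satisfying assignments:
  v1=F v2=F v3=T v4=T
  v1=T v2=F v3=F v4=F
  v1=T v2=F v3=T v4=T
Count: 3.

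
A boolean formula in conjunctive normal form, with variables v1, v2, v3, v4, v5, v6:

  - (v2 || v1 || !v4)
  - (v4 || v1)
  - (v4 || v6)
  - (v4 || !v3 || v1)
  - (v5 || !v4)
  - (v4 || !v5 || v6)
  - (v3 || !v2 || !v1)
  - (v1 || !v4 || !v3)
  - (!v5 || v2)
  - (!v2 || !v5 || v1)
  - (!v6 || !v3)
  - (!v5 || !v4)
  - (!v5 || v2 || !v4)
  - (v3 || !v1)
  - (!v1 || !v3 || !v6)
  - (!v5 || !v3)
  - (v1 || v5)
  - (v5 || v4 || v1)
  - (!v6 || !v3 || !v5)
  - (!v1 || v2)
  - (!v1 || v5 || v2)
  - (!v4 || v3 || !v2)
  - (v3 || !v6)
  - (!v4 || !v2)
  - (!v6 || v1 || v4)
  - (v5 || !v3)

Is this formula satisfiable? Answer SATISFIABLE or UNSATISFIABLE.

v1 = True:
  propagation gives v3=True, v6=False, v4=True, v5=True; an empty clause results — contradiction.
v1 = False:
  propagation gives v4=True, v2=True; an empty clause results — contradiction.
Every branch closes, so no satisfying assignment exists.

UNSATISFIABLE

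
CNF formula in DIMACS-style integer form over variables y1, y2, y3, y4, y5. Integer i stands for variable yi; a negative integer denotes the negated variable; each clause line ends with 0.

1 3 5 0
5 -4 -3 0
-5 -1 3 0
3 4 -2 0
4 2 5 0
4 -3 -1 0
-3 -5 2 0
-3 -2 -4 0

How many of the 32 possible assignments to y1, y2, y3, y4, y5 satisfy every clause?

7

The models are:
  y1=F y2=F y3=F y4=F y5=T
  y1=F y2=F y3=F y4=T y5=T
  y1=F y2=T y3=F y4=T y5=T
  y1=F y2=T y3=T y4=F y5=F
  y1=F y2=T y3=T y4=F y5=T
  y1=T y2=F y3=F y4=T y5=F
  y1=T y2=T y3=F y4=T y5=F
That's 7 in total.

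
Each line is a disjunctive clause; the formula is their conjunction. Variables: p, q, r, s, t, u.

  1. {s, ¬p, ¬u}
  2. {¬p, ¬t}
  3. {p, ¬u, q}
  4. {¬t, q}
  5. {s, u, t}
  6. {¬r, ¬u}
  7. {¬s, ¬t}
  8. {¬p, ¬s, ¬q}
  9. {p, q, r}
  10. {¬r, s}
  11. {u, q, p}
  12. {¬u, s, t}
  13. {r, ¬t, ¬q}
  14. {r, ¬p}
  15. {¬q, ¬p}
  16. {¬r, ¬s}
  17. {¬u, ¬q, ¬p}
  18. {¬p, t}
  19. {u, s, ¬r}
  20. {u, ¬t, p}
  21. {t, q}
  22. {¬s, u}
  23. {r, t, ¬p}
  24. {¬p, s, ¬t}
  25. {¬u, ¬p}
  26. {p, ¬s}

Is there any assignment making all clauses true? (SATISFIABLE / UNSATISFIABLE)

UNSATISFIABLE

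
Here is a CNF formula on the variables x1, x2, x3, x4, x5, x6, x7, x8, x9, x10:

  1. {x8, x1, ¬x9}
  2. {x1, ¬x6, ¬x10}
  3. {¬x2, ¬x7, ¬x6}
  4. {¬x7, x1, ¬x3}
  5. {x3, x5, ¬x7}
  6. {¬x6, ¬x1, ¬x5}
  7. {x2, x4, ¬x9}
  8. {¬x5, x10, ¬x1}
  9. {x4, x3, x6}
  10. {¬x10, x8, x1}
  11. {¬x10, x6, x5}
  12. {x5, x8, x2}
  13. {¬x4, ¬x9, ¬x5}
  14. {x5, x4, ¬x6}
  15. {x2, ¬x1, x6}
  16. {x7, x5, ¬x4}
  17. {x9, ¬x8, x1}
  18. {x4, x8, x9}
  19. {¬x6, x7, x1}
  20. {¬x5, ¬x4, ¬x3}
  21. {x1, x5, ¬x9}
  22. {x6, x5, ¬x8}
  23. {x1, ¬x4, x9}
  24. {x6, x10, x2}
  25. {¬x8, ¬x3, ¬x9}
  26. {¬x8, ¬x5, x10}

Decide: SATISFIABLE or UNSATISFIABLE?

SATISFIABLE

Try x1 = True.
Set x2 = True and propagate.
Set x3 = True and propagate.
For the remaining variables, x4 = True, x5 = False, x6 = False, x7 = True, x8 = False, x9 = True, x10 = False works.
Every clause has at least one true literal under this assignment.
So x1 = T  x2 = T  x3 = T  x4 = T  x5 = F  x6 = F  x7 = T  x8 = F  x9 = T  x10 = F is a satisfying assignment.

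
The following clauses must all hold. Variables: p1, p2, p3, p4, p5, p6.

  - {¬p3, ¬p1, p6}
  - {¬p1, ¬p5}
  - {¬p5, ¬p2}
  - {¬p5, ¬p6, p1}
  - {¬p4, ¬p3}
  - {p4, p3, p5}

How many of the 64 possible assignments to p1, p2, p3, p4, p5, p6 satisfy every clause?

17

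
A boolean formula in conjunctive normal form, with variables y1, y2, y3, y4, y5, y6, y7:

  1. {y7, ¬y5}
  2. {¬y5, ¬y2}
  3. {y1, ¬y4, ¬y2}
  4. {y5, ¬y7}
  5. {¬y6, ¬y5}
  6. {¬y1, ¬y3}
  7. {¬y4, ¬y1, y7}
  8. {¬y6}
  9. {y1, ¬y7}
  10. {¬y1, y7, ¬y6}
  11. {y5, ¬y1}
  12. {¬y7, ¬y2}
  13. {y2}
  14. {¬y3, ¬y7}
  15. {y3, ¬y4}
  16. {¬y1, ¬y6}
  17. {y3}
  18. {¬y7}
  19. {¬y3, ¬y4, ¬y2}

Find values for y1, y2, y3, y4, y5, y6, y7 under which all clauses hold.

y1=F, y2=T, y3=T, y4=F, y5=F, y6=F, y7=F

Check each clause:
  1. {y7, ¬y5} — ¬y5 is true.
  2. {¬y2, ¬y5} — ¬y5 is true.
  3. {¬y2, ¬y4, y1} — ¬y4 is true.
  4. {y5, ¬y7} — ¬y7 is true.
  5. {¬y5, ¬y6} — ¬y6 is true.
  6. {¬y1, ¬y3} — ¬y1 is true.
  7. {¬y4, y7, ¬y1} — ¬y4 is true.
  8. {¬y6} — ¬y6 is true.
  9. {y1, ¬y7} — ¬y7 is true.
  10. {¬y1, y7, ¬y6} — ¬y6 is true.
  11. {y5, ¬y1} — ¬y1 is true.
  12. {¬y2, ¬y7} — ¬y7 is true.
  13. {y2} — y2 is true.
  14. {¬y3, ¬y7} — ¬y7 is true.
  15. {y3, ¬y4} — y3 is true.
  16. {¬y6, ¬y1} — ¬y6 is true.
  17. {y3} — y3 is true.
  18. {¬y7} — ¬y7 is true.
  19. {¬y3, ¬y2, ¬y4} — ¬y4 is true.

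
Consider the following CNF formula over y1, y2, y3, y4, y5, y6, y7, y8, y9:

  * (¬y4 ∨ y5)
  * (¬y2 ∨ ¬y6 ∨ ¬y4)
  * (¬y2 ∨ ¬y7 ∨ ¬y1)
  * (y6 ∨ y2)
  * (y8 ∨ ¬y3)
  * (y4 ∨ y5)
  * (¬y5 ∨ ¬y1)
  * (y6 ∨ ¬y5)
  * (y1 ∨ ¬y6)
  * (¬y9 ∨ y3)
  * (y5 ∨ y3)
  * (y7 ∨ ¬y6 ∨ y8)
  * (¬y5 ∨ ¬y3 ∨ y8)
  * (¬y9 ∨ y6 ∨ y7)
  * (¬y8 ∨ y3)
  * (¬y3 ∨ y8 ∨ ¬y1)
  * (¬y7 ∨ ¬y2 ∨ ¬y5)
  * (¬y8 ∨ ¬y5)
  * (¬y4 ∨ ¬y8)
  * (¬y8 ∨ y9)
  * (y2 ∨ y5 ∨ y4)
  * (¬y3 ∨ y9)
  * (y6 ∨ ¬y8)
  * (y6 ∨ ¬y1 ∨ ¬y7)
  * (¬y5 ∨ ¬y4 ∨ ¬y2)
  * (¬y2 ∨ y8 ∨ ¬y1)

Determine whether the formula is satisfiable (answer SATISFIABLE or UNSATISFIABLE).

y5 = True:
  propagation gives y1=False, y6=True; an empty clause results — contradiction.
y5 = False:
  propagation gives y4=False; an empty clause results — contradiction.
Every branch closes, so no satisfying assignment exists.

UNSATISFIABLE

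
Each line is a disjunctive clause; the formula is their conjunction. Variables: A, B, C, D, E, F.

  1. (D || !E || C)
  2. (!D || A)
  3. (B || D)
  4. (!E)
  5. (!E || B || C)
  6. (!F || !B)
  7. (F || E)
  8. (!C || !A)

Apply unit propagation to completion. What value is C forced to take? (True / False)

False

(!E) stands alone — E = False.
From (F || E) and E = False: F = True.
(!B || !F) with F = True leaves only !B, so B = False.
(B || D) with B = False leaves only D, so D = True.
In (!D || A), !D is now false; A must hold, so A = True.
(!C || !A): since A = True, the clause reduces to (!C). C = False.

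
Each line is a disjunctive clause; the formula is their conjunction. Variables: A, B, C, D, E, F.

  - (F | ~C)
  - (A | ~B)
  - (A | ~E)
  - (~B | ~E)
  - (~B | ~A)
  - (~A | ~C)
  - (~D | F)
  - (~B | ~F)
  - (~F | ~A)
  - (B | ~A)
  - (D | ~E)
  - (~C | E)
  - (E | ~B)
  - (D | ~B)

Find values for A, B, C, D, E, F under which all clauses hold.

C occurs only negated in the remaining clauses — set C = False.
Branch on A: take A = False.
  then B is forced to False.
  then E is forced to False.
Try D = False.
F is now unconstrained; take F = True.

A=False, B=False, C=False, D=False, E=False, F=True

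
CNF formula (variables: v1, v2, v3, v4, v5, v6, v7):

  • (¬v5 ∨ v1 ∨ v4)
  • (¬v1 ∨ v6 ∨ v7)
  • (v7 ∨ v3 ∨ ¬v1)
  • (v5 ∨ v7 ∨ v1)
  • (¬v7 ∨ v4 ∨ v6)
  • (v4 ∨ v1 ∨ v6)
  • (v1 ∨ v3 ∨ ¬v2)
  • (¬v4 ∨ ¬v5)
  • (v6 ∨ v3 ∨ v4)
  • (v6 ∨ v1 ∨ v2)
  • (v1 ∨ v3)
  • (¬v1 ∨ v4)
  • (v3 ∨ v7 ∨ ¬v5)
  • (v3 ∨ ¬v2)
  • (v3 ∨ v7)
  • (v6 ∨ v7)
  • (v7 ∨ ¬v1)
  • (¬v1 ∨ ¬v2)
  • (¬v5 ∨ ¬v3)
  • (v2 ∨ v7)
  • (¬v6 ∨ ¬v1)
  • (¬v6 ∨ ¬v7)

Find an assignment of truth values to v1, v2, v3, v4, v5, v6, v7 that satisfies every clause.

Branch on v1: take v1 = True.
  then v4 is forced to True.
  then v5 is forced to False.
  then v7 is forced to True.
  then v2 is forced to False.
  then v6 is forced to False.
v3 is now unconstrained; take v3 = False.
Every clause has at least one true literal under this assignment.

v1=True  v2=False  v3=False  v4=True  v5=False  v6=False  v7=True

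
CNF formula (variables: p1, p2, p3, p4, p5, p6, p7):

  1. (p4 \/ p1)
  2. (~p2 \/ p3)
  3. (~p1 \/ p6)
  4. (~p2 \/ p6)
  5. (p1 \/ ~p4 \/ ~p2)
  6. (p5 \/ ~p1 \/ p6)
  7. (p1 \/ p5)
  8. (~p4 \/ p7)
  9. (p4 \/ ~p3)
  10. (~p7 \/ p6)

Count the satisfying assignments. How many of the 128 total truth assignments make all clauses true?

12

Case analysis on p1 and p4:
  p1=T, p4=T: p5 free; 3 ways for (p2,p3,p6,p7) × 2^1 = 6.
  p1=T, p4=F: remaining (p2,p3,p5,p6,p7) ∈ {(F,F,F,T,F); (F,F,F,T,T); (F,F,T,T,F); (F,F,T,T,T)} — 4.
  p1=F, p4=T: remaining (p2,p3,p5,p6,p7) ∈ {(F,F,T,T,T); (F,T,T,T,T)} — 2.
  p1=F, p4=F: a clause becomes empty — 0.
Total: 6 + 4 + 2 + 0 = 12.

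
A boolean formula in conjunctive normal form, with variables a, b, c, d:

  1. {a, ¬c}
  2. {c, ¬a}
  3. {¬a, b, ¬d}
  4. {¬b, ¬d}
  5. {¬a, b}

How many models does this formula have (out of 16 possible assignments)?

4

Satisfying assignments:
  a=0 b=0 c=0 d=0
  a=0 b=0 c=0 d=1
  a=0 b=1 c=0 d=0
  a=1 b=1 c=1 d=0
That's 4 in total.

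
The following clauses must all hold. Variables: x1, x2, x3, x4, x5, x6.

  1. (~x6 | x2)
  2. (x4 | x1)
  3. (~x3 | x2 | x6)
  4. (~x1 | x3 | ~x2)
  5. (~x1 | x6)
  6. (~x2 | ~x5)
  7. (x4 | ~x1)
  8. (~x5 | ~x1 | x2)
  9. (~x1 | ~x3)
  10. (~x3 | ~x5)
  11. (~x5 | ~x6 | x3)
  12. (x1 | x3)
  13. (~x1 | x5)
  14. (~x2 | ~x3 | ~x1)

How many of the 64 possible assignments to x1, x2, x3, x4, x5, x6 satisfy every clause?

Satisfying assignments:
  x1=0 x2=1 x3=1 x4=1 x5=0 x6=0
  x1=0 x2=1 x3=1 x4=1 x5=0 x6=1
Count: 2.

2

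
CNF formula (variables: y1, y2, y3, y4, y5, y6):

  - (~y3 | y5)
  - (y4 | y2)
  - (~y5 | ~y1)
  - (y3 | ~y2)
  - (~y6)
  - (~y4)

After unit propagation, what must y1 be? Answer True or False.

Unit clause (~y6) sets y6 = False.
(~y4) is a unit clause: y4 = False.
(y4 | y2): since y4 = False, the clause reduces to (y2). y2 = True.
(~y2 | y3) with y2 = True leaves only y3, so y3 = True.
(~y3 | y5) with y3 = True leaves only y5, so y5 = True.
(~y1 | ~y5) with y5 = True leaves only ~y1, so y1 = False.

False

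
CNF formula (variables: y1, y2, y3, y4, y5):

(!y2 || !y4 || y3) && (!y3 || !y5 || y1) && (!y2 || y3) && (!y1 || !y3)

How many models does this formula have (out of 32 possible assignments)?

12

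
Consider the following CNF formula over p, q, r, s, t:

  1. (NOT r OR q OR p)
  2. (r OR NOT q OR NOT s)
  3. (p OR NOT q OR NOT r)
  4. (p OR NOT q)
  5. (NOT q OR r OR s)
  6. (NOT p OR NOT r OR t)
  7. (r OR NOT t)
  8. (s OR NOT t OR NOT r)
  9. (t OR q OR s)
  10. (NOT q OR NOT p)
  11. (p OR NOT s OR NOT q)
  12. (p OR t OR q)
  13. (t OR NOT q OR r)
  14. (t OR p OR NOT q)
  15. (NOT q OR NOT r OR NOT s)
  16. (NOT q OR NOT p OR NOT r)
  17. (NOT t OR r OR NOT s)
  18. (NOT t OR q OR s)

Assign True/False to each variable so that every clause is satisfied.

p=1, q=0, r=1, s=1, t=1

Check each clause:
  1. (p OR NOT r OR q) — p is true.
  2. (r OR NOT s OR NOT q) — r is true.
  3. (NOT r OR NOT q OR p) — p is true.
  4. (p OR NOT q) — p is true.
  5. (NOT q OR s OR r) — r is true.
  6. (NOT r OR NOT p OR t) — t is true.
  7. (NOT t OR r) — r is true.
  8. (NOT t OR s OR NOT r) — s is true.
  9. (t OR q OR s) — s is true.
  10. (NOT q OR NOT p) — NOT q is true.
  11. (NOT s OR p OR NOT q) — p is true.
  12. (p OR q OR t) — p is true.
  13. (NOT q OR r OR t) — r is true.
  14. (NOT q OR t OR p) — p is true.
  15. (NOT q OR NOT s OR NOT r) — NOT q is true.
  16. (NOT r OR NOT q OR NOT p) — NOT q is true.
  17. (NOT t OR NOT s OR r) — r is true.
  18. (NOT t OR s OR q) — s is true.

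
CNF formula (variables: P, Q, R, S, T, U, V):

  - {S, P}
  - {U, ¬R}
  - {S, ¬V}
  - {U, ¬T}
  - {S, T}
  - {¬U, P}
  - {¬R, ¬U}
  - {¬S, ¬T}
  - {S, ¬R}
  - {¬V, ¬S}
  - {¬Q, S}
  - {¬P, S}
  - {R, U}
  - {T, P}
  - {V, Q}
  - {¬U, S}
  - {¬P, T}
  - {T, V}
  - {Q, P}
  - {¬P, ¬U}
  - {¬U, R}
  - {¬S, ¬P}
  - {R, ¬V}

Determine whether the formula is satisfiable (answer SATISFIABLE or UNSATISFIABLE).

S = True:
  propagation gives T=False, V=False; an empty clause results — contradiction.
S = False:
  propagation gives P=True; an empty clause results — contradiction.
Every branch closes, so no satisfying assignment exists.

UNSATISFIABLE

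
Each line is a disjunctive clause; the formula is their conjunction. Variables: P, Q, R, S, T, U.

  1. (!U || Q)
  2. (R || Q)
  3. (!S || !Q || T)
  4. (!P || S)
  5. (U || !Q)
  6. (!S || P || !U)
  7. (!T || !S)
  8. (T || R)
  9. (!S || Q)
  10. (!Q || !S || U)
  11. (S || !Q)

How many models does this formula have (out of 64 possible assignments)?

Satisfying assignments:
  P=0 Q=0 R=1 S=0 T=0 U=0
  P=0 Q=0 R=1 S=0 T=1 U=0
Count: 2.

2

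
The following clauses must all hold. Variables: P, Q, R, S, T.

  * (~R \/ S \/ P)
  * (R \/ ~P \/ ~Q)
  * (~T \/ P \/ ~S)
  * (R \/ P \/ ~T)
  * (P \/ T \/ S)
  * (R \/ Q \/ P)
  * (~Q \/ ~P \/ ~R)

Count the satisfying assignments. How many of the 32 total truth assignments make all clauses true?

Case analysis on P and R:
  P=T, R=T: remaining (Q,S,T) ∈ {(F,F,F); (F,F,T); (F,T,F); (F,T,T)} — 4.
  P=T, R=F: remaining (Q,S,T) ∈ {(F,F,F); (F,F,T); (F,T,F); (F,T,T)} — 4.
  P=F, R=T: remaining (Q,S,T) ∈ {(F,T,F); (T,T,F)} — 2.
  P=F, R=F: remaining (Q,S,T) ∈ {(T,T,F)} — 1.
Total: 4 + 4 + 2 + 1 = 11.

11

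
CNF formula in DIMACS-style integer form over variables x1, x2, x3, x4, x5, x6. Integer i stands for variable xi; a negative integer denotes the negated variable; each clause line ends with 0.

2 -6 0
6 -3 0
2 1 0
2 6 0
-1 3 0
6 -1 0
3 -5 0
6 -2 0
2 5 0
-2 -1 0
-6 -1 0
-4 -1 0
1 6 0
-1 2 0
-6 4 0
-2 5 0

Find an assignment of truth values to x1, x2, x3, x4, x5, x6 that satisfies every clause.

Set x1 = False and propagate.
  then x2 is forced to True.
  then x6 is forced to True.
  then x4 is forced to True.
  then x5 is forced to True.
  then x3 is forced to True.
Every clause has at least one true literal under this assignment.

x1=F  x2=T  x3=T  x4=T  x5=T  x6=T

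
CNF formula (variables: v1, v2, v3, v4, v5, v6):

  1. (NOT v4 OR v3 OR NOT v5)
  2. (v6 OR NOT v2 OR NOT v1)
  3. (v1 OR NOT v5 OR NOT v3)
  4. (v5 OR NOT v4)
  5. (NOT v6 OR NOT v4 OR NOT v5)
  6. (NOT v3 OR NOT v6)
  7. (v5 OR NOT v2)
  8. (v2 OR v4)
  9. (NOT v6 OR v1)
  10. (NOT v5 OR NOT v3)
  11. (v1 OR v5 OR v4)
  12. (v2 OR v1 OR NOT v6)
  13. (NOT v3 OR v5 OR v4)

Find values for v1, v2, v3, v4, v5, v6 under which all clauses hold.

v1=0, v2=1, v3=0, v4=0, v5=1, v6=0

Check each clause:
  1. (v3 OR NOT v4 OR NOT v5) — NOT v4 is true.
  2. (v6 OR NOT v1 OR NOT v2) — NOT v1 is true.
  3. (NOT v3 OR v1 OR NOT v5) — NOT v3 is true.
  4. (NOT v4 OR v5) — NOT v4 is true.
  5. (NOT v6 OR NOT v5 OR NOT v4) — NOT v6 is true.
  6. (NOT v6 OR NOT v3) — NOT v6 is true.
  7. (v5 OR NOT v2) — v5 is true.
  8. (v2 OR v4) — v2 is true.
  9. (NOT v6 OR v1) — NOT v6 is true.
  10. (NOT v3 OR NOT v5) — NOT v3 is true.
  11. (v1 OR v4 OR v5) — v5 is true.
  12. (NOT v6 OR v2 OR v1) — NOT v6 is true.
  13. (NOT v3 OR v5 OR v4) — v5 is true.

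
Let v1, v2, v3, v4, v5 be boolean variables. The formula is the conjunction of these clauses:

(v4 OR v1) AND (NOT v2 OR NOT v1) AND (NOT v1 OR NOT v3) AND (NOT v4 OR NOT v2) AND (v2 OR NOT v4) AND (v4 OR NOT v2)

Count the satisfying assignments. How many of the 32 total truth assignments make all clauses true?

2

Satisfying assignments:
  v1=T v2=F v3=F v4=F v5=F
  v1=T v2=F v3=F v4=F v5=T
Count: 2.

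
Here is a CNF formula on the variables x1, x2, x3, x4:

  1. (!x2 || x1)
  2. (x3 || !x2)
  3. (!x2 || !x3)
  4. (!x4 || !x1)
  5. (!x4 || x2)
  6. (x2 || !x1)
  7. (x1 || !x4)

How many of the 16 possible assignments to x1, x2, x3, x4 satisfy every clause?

2

Satisfying assignments:
  x1=F x2=F x3=F x4=F
  x1=F x2=F x3=T x4=F
That's 2 in total.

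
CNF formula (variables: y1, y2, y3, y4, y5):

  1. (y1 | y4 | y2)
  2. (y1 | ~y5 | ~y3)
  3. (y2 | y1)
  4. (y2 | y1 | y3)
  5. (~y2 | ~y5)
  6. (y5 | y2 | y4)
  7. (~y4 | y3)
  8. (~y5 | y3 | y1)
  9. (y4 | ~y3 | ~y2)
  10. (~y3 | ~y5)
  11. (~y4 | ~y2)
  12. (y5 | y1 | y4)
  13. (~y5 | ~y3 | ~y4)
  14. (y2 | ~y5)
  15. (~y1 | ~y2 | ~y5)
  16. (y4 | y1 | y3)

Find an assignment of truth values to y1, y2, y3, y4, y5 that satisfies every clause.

y1=True, y2=False, y3=True, y4=True, y5=False

Try y1 = True.
Set y2 = False and propagate.
  then y5 is forced to False.
  then y4 is forced to True.
  then y3 is forced to True.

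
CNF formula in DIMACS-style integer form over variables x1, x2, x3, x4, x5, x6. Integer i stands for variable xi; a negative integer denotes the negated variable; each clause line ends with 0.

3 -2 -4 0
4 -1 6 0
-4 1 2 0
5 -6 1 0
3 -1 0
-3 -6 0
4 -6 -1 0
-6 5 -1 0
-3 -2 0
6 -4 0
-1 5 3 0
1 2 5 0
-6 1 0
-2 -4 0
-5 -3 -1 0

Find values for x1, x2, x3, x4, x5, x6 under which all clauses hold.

x1=False, x2=False, x3=False, x4=False, x5=True, x6=False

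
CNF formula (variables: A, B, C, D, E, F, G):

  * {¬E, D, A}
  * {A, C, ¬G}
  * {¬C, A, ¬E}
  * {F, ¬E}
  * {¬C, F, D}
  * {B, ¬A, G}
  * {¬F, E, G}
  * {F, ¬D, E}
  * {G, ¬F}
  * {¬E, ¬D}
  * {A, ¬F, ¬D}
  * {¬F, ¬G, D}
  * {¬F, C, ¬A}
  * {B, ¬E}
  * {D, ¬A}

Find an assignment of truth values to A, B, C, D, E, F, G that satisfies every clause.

A=True, B=True, C=True, D=True, E=False, F=True, G=True

Check each clause:
  1. {¬E, A, D} — A is true.
  2. {C, A, ¬G} — C is true.
  3. {A, ¬C, ¬E} — A is true.
  4. {¬E, F} — ¬E is true.
  5. {F, D, ¬C} — D is true.
  6. {B, ¬A, G} — B is true.
  7. {E, ¬F, G} — G is true.
  8. {E, F, ¬D} — F is true.
  9. {¬F, G} — G is true.
  10. {¬D, ¬E} — ¬E is true.
  11. {¬D, A, ¬F} — A is true.
  12. {D, ¬F, ¬G} — D is true.
  13. {¬A, C, ¬F} — C is true.
  14. {¬E, B} — B is true.
  15. {D, ¬A} — D is true.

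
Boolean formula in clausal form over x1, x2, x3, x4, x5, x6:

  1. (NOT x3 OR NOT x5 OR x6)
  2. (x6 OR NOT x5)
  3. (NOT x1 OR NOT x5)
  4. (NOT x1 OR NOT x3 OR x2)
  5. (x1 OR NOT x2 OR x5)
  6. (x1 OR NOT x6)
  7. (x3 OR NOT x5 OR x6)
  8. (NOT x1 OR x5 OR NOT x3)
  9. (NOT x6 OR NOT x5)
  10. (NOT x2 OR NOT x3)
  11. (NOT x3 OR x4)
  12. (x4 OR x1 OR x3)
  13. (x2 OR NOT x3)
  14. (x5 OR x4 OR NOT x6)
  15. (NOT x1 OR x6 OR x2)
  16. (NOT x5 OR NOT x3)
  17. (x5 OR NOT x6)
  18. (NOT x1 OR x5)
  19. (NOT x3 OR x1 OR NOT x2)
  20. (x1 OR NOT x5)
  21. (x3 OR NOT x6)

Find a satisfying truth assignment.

x1=0, x2=0, x3=0, x4=1, x5=0, x6=0

Check each clause:
  1. (x6 OR NOT x3 OR NOT x5) — NOT x5 is true.
  2. (x6 OR NOT x5) — NOT x5 is true.
  3. (NOT x1 OR NOT x5) — NOT x5 is true.
  4. (x2 OR NOT x1 OR NOT x3) — NOT x3 is true.
  5. (x5 OR x1 OR NOT x2) — NOT x2 is true.
  6. (x1 OR NOT x6) — NOT x6 is true.
  7. (x3 OR x6 OR NOT x5) — NOT x5 is true.
  8. (NOT x1 OR x5 OR NOT x3) — NOT x3 is true.
  9. (NOT x5 OR NOT x6) — NOT x6 is true.
  10. (NOT x3 OR NOT x2) — NOT x3 is true.
  11. (NOT x3 OR x4) — x4 is true.
  12. (x1 OR x4 OR x3) — x4 is true.
  13. (x2 OR NOT x3) — NOT x3 is true.
  14. (x5 OR x4 OR NOT x6) — NOT x6 is true.
  15. (x2 OR NOT x1 OR x6) — NOT x1 is true.
  16. (NOT x3 OR NOT x5) — NOT x5 is true.
  17. (x5 OR NOT x6) — NOT x6 is true.
  18. (x5 OR NOT x1) — NOT x1 is true.
  19. (NOT x2 OR x1 OR NOT x3) — NOT x3 is true.
  20. (x1 OR NOT x5) — NOT x5 is true.
  21. (x3 OR NOT x6) — NOT x6 is true.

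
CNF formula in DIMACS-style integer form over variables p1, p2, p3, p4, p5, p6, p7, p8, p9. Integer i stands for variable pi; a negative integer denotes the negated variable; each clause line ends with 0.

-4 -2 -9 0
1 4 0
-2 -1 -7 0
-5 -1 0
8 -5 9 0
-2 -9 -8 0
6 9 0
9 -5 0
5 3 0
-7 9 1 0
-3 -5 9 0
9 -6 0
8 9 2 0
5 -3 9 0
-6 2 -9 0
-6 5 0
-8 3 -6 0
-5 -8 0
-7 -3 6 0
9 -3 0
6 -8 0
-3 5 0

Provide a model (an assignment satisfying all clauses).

p1=F  p2=F  p3=T  p4=T  p5=T  p6=F  p7=F  p8=F  p9=T

Pure literal: p7 appears only negated; assign p7 = False.
Branch on p1: take p1 = False.
  then p4 is forced to True.
For the remaining variables, p2 = False, p3 = True, p5 = True, p6 = False, p8 = False, p9 = True works.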